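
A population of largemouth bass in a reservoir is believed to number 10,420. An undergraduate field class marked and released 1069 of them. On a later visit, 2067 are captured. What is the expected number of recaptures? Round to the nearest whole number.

Expected recaptures E[R] = M·C / N.
E[R] = 1069 × 2067 / 10420 = 2209623 / 10420 ≈ 212.1 → 212

expected recaptures ≈ 212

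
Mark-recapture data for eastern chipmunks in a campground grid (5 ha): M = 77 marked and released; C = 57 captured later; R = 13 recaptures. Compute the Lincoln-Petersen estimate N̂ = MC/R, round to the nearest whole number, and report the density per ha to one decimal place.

density ≈ 67.6 eastern chipmunks per ha

N̂ = 77·57/13 = 4389/13 ≈ 337.6 → 338
Density = N̂ / area = 338 / 5 ≈ 67.60 → 67.6 per ha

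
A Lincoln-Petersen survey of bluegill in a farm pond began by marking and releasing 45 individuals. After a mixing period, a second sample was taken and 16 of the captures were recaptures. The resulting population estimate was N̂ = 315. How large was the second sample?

From N = M·C/R: C = N·R / M = 315·16 / 45 = 5040 / 45 = 112.

C = 112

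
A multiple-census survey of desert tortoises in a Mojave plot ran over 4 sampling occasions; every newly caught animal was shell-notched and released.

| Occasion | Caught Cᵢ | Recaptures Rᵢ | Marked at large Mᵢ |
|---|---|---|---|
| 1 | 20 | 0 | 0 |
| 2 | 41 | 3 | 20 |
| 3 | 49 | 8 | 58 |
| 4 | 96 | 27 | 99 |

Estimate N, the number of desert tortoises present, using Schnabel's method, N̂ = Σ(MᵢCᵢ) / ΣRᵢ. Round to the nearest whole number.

N ≈ 346

Σ MᵢCᵢ = 0·20 + 20·41 + 58·49 + 99·96 = 0 + 820 + 2842 + 9504 = 13166
Σ Rᵢ = 0 + 3 + 8 + 27 = 38
N̂ = 13166 / 38 ≈ 346.47 → 346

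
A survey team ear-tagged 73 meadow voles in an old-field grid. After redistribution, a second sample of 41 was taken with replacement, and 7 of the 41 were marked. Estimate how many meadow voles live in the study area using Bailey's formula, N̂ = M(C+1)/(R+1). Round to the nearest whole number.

N ≈ 383

N̂ = 73·(41+1)/(7+1) = 73·42/8 = 3066/8 ≈ 383.2 → 383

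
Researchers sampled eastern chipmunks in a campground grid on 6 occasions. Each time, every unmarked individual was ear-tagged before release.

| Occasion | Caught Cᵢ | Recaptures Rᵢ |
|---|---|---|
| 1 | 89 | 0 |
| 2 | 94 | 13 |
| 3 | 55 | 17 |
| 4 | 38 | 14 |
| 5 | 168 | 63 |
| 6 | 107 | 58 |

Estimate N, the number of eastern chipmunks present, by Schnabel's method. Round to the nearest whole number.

N ≈ 610

Marked at large before each occasion: Mᵢ = Σⱼ<ᵢ (Cⱼ − Rⱼ) → M1=0, M2=89, M3=170, M4=208, M5=232, M6=337
Σ MᵢCᵢ = 0·89 + 89·94 + 170·55 + 208·38 + 232·168 + 337·107 = 0 + 8366 + 9350 + 7904 + 38976 + 36059 = 100655
Σ Rᵢ = 0 + 13 + 17 + 14 + 63 + 58 = 165
N̂ = 100655 / 165 ≈ 610.0 → 610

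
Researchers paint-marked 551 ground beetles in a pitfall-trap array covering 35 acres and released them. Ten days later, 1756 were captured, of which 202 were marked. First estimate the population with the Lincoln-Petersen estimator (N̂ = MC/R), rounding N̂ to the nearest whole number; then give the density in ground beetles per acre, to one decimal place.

N̂ = 551·1756/202 = 967556/202 ≈ 4789.9 → 4790
Density = N̂ / area = 4790 / 35 ≈ 136.86 → 136.9 per acre

density ≈ 136.9 ground beetles per acre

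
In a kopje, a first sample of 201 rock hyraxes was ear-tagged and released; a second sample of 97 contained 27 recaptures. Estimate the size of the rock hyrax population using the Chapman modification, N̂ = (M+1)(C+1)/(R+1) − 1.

N = 706

N̂ = (201+1)(97+1)/(27+1) − 1 = 202·98/28 − 1
= 19796/28 − 1 = 707 − 1 = 706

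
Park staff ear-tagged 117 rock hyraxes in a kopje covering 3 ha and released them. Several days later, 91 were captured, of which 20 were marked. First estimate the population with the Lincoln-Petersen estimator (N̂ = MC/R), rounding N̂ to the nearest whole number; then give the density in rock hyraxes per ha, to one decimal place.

density ≈ 177.3 rock hyraxes per ha

N̂ = 117·91/20 = 10647/20 ≈ 532.4 → 532
Density = N̂ / area = 532 / 3 ≈ 177.33 → 177.3 per ha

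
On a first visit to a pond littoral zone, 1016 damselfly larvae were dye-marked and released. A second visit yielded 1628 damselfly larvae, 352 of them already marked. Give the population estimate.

N = 4699

If marked individuals mix randomly, R/C ≈ M/N, giving N ≈ M·C/R.
N = (1016 × 1628) / 352 = 1654048 / 352 = 4699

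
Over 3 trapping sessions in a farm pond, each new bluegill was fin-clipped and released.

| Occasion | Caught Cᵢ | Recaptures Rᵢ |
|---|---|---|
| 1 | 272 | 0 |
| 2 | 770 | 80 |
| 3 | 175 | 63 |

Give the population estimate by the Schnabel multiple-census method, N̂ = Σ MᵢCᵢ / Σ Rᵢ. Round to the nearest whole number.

N ≈ 2642

Marked at large before each occasion: Mᵢ = Σⱼ<ᵢ (Cⱼ − Rⱼ) → M1=0, M2=272, M3=962
Σ MᵢCᵢ = 0·272 + 272·770 + 962·175 = 0 + 209440 + 168350 = 377790
Σ Rᵢ = 0 + 80 + 63 = 143
N̂ = 377790 / 143 ≈ 2641.9 → 2642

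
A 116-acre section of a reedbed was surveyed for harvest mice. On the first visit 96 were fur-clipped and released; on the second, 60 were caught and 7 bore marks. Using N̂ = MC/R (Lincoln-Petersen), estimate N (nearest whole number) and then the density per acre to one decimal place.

density ≈ 7.1 harvest mice per acre

N̂ = 96·60/7 = 5760/7 ≈ 822.9 → 823
Density = N̂ / area = 823 / 116 ≈ 7.09 → 7.1 per acre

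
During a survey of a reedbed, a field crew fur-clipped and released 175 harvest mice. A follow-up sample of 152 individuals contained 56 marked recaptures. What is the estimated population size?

The marked fraction in the recapture sample should equal the marked fraction in the population: 56/152 = 175/N.
N = (175 × 152) / 56 = 26600 / 56 = 475

N = 475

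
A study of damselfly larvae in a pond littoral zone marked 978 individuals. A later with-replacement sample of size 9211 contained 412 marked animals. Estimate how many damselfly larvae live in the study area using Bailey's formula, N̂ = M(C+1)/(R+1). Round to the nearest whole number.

N̂ = 978·(9211+1)/(412+1) = 978·9212/413 = 9009336/413 ≈ 21814.4 → 21814

N ≈ 21,814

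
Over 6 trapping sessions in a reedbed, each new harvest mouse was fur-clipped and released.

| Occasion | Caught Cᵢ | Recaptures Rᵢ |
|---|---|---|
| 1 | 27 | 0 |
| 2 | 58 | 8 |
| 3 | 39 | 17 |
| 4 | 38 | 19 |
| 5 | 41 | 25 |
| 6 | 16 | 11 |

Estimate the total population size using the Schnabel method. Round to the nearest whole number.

Marked at large before each occasion: Mᵢ = Σⱼ<ᵢ (Cⱼ − Rⱼ) → M1=0, M2=27, M3=77, M4=99, M5=118, M6=134
Σ MᵢCᵢ = 0·27 + 27·58 + 77·39 + 99·38 + 118·41 + 134·16 = 0 + 1566 + 3003 + 3762 + 4838 + 2144 = 15313
Σ Rᵢ = 0 + 8 + 17 + 19 + 25 + 11 = 80
N̂ = 15313 / 80 ≈ 191.4 → 191

N ≈ 191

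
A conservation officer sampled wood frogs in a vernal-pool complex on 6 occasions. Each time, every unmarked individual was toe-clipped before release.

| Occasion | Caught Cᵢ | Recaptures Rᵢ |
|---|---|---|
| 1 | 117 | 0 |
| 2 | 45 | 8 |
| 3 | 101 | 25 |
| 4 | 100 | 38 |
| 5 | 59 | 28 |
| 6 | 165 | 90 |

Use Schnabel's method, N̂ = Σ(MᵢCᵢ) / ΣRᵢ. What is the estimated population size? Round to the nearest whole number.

N ≈ 605

Marked at large before each occasion: Mᵢ = Σⱼ<ᵢ (Cⱼ − Rⱼ) → M1=0, M2=117, M3=154, M4=230, M5=292, M6=323
Σ MᵢCᵢ = 0·117 + 117·45 + 154·101 + 230·100 + 292·59 + 323·165 = 0 + 5265 + 15554 + 23000 + 17228 + 53295 = 114342
Σ Rᵢ = 0 + 8 + 25 + 38 + 28 + 90 = 189
N̂ = 114342 / 189 ≈ 605.0 → 605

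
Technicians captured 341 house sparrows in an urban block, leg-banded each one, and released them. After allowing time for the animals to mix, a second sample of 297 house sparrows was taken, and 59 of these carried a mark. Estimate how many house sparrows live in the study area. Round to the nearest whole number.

The marked fraction in the recapture sample should equal the marked fraction in the population: 59/297 = 341/N.
N = (341 × 297) / 59 = 101277 / 59 ≈ 1716.6 → 1717

N ≈ 1717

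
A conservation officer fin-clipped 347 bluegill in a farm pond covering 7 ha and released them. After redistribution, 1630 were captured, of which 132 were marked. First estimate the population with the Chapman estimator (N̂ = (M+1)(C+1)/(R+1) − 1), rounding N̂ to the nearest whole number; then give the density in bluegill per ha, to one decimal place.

N̂ = 348·1631/133 − 1 = 567588/133 − 1 ≈ 4266.6 → 4267
Density = N̂ / area = 4267 / 7 ≈ 609.57 → 609.6 per ha

density ≈ 609.6 bluegill per ha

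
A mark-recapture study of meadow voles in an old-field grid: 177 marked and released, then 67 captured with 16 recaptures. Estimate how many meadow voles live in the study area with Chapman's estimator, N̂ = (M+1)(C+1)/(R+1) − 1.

N = 711

N̂ = (177+1)(67+1)/(16+1) − 1 = 178·68/17 − 1
= 12104/17 − 1 = 712 − 1 = 711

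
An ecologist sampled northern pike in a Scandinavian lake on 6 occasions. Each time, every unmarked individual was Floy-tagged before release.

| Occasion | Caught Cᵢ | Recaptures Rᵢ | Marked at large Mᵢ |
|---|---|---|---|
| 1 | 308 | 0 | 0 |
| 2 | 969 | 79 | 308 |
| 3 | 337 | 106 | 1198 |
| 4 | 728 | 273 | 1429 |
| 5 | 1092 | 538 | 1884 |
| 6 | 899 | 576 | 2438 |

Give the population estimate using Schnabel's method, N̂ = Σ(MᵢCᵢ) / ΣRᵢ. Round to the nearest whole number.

N ≈ 3811

Σ MᵢCᵢ = 0·308 + 308·969 + 1198·337 + 1429·728 + 1884·1092 + 2438·899 = 0 + 298452 + 403726 + 1040312 + 2057328 + 2191762 = 5991580
Σ Rᵢ = 0 + 79 + 106 + 273 + 538 + 576 = 1572
N̂ = 5991580 / 1572 ≈ 3811.4 → 3811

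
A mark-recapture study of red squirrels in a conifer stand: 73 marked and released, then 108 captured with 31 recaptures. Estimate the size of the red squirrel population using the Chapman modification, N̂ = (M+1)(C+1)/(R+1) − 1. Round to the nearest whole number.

N ≈ 251

N̂ = (73+1)(108+1)/(31+1) − 1 = 74·109/32 − 1
= 8066/32 − 1 ≈ 252.1 − 1 ≈ 251.1 → 251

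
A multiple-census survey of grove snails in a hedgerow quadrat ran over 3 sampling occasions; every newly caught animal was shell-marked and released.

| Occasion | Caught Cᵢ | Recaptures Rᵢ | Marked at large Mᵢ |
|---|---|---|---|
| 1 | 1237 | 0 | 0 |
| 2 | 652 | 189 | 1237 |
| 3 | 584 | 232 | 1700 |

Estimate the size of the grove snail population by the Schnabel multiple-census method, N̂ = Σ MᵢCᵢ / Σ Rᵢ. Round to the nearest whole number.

Σ MᵢCᵢ = 0·1237 + 1237·652 + 1700·584 = 0 + 806524 + 992800 = 1799324
Σ Rᵢ = 0 + 189 + 232 = 421
N̂ = 1799324 / 421 ≈ 4273.9 → 4274

N ≈ 4274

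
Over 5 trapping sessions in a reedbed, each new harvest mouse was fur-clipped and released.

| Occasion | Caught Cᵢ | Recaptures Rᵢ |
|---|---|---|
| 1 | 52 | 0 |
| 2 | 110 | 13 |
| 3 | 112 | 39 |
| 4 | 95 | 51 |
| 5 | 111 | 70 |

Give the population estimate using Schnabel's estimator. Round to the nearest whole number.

N ≈ 422

Marked at large before each occasion: Mᵢ = Σⱼ<ᵢ (Cⱼ − Rⱼ) → M1=0, M2=52, M3=149, M4=222, M5=266
Σ MᵢCᵢ = 0·52 + 52·110 + 149·112 + 222·95 + 266·111 = 0 + 5720 + 16688 + 21090 + 29526 = 73024
Σ Rᵢ = 0 + 13 + 39 + 51 + 70 = 173
N̂ = 73024 / 173 ≈ 422.1 → 422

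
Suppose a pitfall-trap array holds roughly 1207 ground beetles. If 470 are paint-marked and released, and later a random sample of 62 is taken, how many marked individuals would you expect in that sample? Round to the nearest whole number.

Expected recaptures E[R] = M·C / N.
E[R] = 470 × 62 / 1207 = 29140 / 1207 ≈ 24.1 → 24

expected recaptures ≈ 24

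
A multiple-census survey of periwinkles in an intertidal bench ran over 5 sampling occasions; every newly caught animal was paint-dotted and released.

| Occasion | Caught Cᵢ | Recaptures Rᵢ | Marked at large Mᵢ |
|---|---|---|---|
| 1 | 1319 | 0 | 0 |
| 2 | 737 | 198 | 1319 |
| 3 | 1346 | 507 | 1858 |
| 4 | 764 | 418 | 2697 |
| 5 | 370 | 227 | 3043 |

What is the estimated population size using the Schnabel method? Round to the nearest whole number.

N ≈ 4933

Σ MᵢCᵢ = 0·1319 + 1319·737 + 1858·1346 + 2697·764 + 3043·370 = 0 + 972103 + 2500868 + 2060508 + 1125910 = 6659389
Σ Rᵢ = 0 + 198 + 507 + 418 + 227 = 1350
N̂ = 6659389 / 1350 ≈ 4932.9 → 4933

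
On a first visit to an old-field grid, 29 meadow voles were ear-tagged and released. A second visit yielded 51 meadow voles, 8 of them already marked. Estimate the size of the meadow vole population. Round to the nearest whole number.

N ≈ 185

If marked individuals mix randomly, R/C ≈ M/N, giving N ≈ M·C/R.
N = (29 × 51) / 8 = 1479 / 8 ≈ 184.9 → 185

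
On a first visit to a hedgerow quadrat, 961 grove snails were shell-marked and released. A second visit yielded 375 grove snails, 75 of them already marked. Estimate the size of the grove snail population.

N = 4805

If marked individuals mix randomly, R/C ≈ M/N, giving N ≈ M·C/R.
N = (961 × 375) / 75 = 360375 / 75 = 4805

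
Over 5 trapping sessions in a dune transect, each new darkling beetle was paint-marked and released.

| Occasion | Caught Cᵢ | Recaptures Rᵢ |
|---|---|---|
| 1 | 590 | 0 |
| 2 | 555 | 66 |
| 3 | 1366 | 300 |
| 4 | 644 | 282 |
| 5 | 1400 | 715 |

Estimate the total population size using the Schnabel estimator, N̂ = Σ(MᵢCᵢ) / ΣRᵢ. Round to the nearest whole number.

Marked at large before each occasion: Mᵢ = Σⱼ<ᵢ (Cⱼ − Rⱼ) → M1=0, M2=590, M3=1079, M4=2145, M5=2507
Σ MᵢCᵢ = 0·590 + 590·555 + 1079·1366 + 2145·644 + 2507·1400 = 0 + 327450 + 1473914 + 1381380 + 3509800 = 6692544
Σ Rᵢ = 0 + 66 + 300 + 282 + 715 = 1363
N̂ = 6692544 / 1363 ≈ 4910.2 → 4910

N ≈ 4910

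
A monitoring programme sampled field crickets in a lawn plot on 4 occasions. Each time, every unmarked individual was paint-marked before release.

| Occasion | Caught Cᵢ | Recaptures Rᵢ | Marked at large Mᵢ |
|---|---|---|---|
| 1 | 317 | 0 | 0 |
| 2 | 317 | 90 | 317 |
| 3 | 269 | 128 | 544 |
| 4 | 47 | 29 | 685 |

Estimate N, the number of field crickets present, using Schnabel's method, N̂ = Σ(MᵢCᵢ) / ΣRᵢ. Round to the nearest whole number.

N ≈ 1130

Σ MᵢCᵢ = 0·317 + 317·317 + 544·269 + 685·47 = 0 + 100489 + 146336 + 32195 = 279020
Σ Rᵢ = 0 + 90 + 128 + 29 = 247
N̂ = 279020 / 247 ≈ 1129.6 → 1130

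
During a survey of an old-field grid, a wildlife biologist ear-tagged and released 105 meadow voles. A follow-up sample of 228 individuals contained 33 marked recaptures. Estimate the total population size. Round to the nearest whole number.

N ≈ 725

The marked fraction in the recapture sample should equal the marked fraction in the population: 33/228 = 105/N.
N = (105 × 228) / 33 = 23940 / 33 ≈ 725.45 → 725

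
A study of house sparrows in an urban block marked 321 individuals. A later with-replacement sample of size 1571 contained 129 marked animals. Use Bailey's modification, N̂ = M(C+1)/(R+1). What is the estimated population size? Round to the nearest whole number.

N̂ = 321·(1571+1)/(129+1) = 321·1572/130 = 504612/130 ≈ 3881.6 → 3882

N ≈ 3882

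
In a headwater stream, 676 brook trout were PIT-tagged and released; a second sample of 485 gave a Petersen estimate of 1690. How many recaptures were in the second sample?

From N = M·C/R: R = M·C / N = 676·485 / 1690 = 327860 / 1690 = 194.

R = 194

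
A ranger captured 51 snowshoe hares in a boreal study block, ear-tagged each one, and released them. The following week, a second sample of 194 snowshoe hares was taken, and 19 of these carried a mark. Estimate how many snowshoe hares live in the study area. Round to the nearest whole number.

N ≈ 521

Lincoln-Petersen assumes M/N = R/C, so N = M·C / R.
N = (51 × 194) / 19 = 9894 / 19 ≈ 520.7 → 521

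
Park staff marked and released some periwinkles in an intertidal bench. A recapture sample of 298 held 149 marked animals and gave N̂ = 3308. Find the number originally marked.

From N = M·C/R: M = N·R / C = 3308·149 / 298 = 492892 / 298 = 1654.

M = 1654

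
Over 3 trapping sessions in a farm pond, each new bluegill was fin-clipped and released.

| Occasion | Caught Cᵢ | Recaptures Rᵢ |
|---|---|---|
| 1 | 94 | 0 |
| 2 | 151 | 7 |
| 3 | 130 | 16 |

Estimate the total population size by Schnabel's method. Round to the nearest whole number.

Marked at large before each occasion: Mᵢ = Σⱼ<ᵢ (Cⱼ − Rⱼ) → M1=0, M2=94, M3=238
Σ MᵢCᵢ = 0·94 + 94·151 + 238·130 = 0 + 14194 + 30940 = 45134
Σ Rᵢ = 0 + 7 + 16 = 23
N̂ = 45134 / 23 ≈ 1962.3 → 1962

N ≈ 1962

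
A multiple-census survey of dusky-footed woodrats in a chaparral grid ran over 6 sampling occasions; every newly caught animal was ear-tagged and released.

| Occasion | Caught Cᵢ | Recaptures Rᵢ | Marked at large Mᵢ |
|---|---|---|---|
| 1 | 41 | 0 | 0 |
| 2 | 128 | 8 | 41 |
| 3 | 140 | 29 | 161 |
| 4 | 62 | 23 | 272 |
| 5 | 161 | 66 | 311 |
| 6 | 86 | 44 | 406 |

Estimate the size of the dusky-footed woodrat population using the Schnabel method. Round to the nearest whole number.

N ≈ 763

Σ MᵢCᵢ = 0·41 + 41·128 + 161·140 + 272·62 + 311·161 + 406·86 = 0 + 5248 + 22540 + 16864 + 50071 + 34916 = 129639
Σ Rᵢ = 0 + 8 + 29 + 23 + 66 + 44 = 170
N̂ = 129639 / 170 ≈ 762.6 → 763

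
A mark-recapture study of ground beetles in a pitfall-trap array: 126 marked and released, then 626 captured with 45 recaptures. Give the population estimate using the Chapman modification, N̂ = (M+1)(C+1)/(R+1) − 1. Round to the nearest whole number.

N ≈ 1730

N̂ = (126+1)(626+1)/(45+1) − 1 = 127·627/46 − 1
= 79629/46 − 1 ≈ 1731.1 − 1 ≈ 1730.1 → 1730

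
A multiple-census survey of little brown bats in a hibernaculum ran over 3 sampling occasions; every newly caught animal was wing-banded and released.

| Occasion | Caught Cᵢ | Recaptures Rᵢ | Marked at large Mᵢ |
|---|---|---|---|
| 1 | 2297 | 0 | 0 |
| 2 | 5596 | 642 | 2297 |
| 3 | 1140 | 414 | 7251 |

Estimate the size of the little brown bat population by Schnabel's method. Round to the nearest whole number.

Σ MᵢCᵢ = 0·2297 + 2297·5596 + 7251·1140 = 0 + 12854012 + 8266140 = 21120152
Σ Rᵢ = 0 + 642 + 414 = 1056
N̂ = 21120152 / 1056 ≈ 20000.1 → 20000

N ≈ 20,000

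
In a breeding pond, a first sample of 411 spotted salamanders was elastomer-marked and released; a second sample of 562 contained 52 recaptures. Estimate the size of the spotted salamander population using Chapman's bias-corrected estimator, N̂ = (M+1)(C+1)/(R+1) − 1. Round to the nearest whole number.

N̂ = (411+1)(562+1)/(52+1) − 1 = 412·563/53 − 1
= 231956/53 − 1 ≈ 4376.5 − 1 ≈ 4375.5 → 4376

N ≈ 4376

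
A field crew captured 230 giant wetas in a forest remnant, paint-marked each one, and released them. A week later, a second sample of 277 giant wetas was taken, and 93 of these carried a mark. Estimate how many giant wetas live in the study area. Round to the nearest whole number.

N ≈ 685

If marked individuals mix randomly, R/C ≈ M/N, giving N ≈ M·C/R.
N = (230 × 277) / 93 = 63710 / 93 ≈ 685.1 → 685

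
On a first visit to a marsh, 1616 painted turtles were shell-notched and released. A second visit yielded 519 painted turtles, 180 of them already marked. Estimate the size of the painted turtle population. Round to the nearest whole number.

The marked fraction in the recapture sample should equal the marked fraction in the population: 180/519 = 1616/N.
N = (1616 × 519) / 180 = 838704 / 180 ≈ 4659.47 → 4659

N ≈ 4659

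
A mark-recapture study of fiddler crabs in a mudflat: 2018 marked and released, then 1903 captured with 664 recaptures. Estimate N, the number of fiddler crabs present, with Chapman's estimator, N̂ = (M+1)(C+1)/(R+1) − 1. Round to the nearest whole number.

N̂ = (2018+1)(1903+1)/(664+1) − 1 = 2019·1904/665 − 1
= 3844176/665 − 1 ≈ 5780.7 − 1 ≈ 5779.7 → 5780

N ≈ 5780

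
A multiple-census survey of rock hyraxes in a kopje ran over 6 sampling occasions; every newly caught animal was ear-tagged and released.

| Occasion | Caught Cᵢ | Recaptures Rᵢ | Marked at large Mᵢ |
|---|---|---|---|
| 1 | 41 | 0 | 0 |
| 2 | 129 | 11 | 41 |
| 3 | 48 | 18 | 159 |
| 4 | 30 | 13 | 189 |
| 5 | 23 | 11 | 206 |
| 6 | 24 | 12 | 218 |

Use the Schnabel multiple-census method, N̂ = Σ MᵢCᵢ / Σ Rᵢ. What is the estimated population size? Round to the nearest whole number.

Σ MᵢCᵢ = 0·41 + 41·129 + 159·48 + 189·30 + 206·23 + 218·24 = 0 + 5289 + 7632 + 5670 + 4738 + 5232 = 28561
Σ Rᵢ = 0 + 11 + 18 + 13 + 11 + 12 = 65
N̂ = 28561 / 65 ≈ 439.4 → 439

N ≈ 439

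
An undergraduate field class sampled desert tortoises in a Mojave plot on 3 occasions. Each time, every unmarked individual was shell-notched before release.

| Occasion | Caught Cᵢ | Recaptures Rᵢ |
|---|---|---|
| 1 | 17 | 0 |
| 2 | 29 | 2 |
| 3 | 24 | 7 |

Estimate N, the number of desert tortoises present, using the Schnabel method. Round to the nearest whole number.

N ≈ 172

Marked at large before each occasion: Mᵢ = Σⱼ<ᵢ (Cⱼ − Rⱼ) → M1=0, M2=17, M3=44
Σ MᵢCᵢ = 0·17 + 17·29 + 44·24 = 0 + 493 + 1056 = 1549
Σ Rᵢ = 0 + 2 + 7 = 9
N̂ = 1549 / 9 ≈ 172.1 → 172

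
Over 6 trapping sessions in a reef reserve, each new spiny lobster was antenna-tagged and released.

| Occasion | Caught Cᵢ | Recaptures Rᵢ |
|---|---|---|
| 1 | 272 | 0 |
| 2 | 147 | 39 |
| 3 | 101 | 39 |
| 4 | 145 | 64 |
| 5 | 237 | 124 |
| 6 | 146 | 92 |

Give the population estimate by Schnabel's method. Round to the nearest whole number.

Marked at large before each occasion: Mᵢ = Σⱼ<ᵢ (Cⱼ − Rⱼ) → M1=0, M2=272, M3=380, M4=442, M5=523, M6=636
Σ MᵢCᵢ = 0·272 + 272·147 + 380·101 + 442·145 + 523·237 + 636·146 = 0 + 39984 + 38380 + 64090 + 123951 + 92856 = 359261
Σ Rᵢ = 0 + 39 + 39 + 64 + 124 + 92 = 358
N̂ = 359261 / 358 ≈ 1003.5 → 1004

N ≈ 1004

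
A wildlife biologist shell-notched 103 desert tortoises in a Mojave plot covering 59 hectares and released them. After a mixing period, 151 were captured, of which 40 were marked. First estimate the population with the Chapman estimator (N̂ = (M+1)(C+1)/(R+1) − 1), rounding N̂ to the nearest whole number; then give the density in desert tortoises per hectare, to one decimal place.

N̂ = 104·152/41 − 1 = 15808/41 − 1 ≈ 384.6 → 385
Density = N̂ / area = 385 / 59 ≈ 6.53 → 6.5 per hectare

density ≈ 6.5 desert tortoises per hectare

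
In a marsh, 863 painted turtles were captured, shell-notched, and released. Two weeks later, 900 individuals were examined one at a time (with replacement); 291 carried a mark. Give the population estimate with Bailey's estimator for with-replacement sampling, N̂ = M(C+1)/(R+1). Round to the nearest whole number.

N̂ = 863·(900+1)/(291+1) = 863·901/292 = 777563/292 ≈ 2662.9 → 2663

N ≈ 2663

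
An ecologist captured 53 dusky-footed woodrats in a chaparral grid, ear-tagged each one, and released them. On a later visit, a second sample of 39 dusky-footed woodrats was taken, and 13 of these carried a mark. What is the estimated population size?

N = (53 × 39) / 13 = 2067 / 13 = 159

N = 159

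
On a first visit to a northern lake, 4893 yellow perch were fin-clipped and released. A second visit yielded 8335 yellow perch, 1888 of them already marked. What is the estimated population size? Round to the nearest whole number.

N ≈ 21,601

Lincoln-Petersen assumes M/N = R/C, so N = M·C / R.
N = (4893 × 8335) / 1888 = 40783155 / 1888 ≈ 21601.2 → 21601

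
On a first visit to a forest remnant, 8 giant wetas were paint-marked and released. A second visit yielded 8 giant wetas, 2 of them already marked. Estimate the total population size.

N = 32

Lincoln-Petersen assumes M/N = R/C, so N = M·C / R.
N = (8 × 8) / 2 = 64 / 2 = 32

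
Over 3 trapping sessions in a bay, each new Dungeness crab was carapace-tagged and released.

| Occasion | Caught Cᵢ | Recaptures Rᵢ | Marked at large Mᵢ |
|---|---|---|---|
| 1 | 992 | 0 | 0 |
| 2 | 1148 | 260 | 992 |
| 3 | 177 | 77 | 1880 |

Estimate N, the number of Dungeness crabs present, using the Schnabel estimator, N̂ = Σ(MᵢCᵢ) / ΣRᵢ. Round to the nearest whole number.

N ≈ 4367

Σ MᵢCᵢ = 0·992 + 992·1148 + 1880·177 = 0 + 1138816 + 332760 = 1471576
Σ Rᵢ = 0 + 260 + 77 = 337
N̂ = 1471576 / 337 ≈ 4366.7 → 4367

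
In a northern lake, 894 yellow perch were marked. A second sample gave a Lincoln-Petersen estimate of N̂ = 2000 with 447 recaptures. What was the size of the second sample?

From N = M·C/R: C = N·R / M = 2000·447 / 894 = 894000 / 894 = 1000.

C = 1000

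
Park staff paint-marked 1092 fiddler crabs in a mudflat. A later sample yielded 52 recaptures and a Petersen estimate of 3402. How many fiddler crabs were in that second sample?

From N = M·C/R: C = N·R / M = 3402·52 / 1092 = 176904 / 1092 = 162.

C = 162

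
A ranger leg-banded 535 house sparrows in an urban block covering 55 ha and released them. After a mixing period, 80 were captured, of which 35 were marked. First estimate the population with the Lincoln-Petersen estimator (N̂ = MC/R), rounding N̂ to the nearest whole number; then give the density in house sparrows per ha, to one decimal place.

density ≈ 22.2 house sparrows per ha

N̂ = 535·80/35 = 42800/35 ≈ 1222.9 → 1223
Density = N̂ / area = 1223 / 55 ≈ 22.24 → 22.2 per ha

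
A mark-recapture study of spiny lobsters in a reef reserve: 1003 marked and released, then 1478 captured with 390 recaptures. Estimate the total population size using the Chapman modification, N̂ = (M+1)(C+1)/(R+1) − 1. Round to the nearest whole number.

N ≈ 3797

N̂ = (1003+1)(1478+1)/(390+1) − 1 = 1004·1479/391 − 1
= 1484916/391 − 1 ≈ 3797.7 − 1 ≈ 3796.7 → 3797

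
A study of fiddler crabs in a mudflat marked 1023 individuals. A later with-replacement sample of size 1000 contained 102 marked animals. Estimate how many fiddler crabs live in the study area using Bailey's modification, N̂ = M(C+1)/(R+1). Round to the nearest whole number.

N̂ = 1023·(1000+1)/(102+1) = 1023·1001/103 = 1024023/103 ≈ 9942.0 → 9942

N ≈ 9942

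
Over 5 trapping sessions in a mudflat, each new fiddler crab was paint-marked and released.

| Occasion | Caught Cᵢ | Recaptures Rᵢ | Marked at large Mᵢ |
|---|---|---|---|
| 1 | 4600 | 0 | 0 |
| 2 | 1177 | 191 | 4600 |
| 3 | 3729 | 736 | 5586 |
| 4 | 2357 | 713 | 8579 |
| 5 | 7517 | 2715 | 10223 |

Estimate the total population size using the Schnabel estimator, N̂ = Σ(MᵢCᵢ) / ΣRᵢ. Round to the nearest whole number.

Σ MᵢCᵢ = 0·4600 + 4600·1177 + 5586·3729 + 8579·2357 + 10223·7517 = 0 + 5414200 + 20830194 + 20220703 + 76846291 = 123311388
Σ Rᵢ = 0 + 191 + 736 + 713 + 2715 = 4355
N̂ = 123311388 / 4355 ≈ 28314.9 → 28315

N ≈ 28,315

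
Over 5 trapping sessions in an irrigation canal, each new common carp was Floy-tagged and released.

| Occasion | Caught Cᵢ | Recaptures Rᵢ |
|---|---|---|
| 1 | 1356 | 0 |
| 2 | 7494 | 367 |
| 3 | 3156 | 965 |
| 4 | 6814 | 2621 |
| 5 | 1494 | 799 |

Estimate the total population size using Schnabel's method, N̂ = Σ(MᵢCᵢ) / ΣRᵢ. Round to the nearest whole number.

N ≈ 27,752

Marked at large before each occasion: Mᵢ = Σⱼ<ᵢ (Cⱼ − Rⱼ) → M1=0, M2=1356, M3=8483, M4=10674, M5=14867
Σ MᵢCᵢ = 0·1356 + 1356·7494 + 8483·3156 + 10674·6814 + 14867·1494 = 0 + 10161864 + 26772348 + 72732636 + 22211298 = 131878146
Σ Rᵢ = 0 + 367 + 965 + 2621 + 799 = 4752
N̂ = 131878146 / 4752 ≈ 27752.1 → 27752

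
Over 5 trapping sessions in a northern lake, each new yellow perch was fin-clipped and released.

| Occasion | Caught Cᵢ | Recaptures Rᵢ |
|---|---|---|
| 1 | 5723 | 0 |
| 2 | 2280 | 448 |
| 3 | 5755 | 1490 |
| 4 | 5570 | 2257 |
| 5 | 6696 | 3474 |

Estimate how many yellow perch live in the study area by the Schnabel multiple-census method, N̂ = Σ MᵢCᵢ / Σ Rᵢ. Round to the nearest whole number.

N ≈ 29,169

Marked at large before each occasion: Mᵢ = Σⱼ<ᵢ (Cⱼ − Rⱼ) → M1=0, M2=5723, M3=7555, M4=11820, M5=15133
Σ MᵢCᵢ = 0·5723 + 5723·2280 + 7555·5755 + 11820·5570 + 15133·6696 = 0 + 13048440 + 43479025 + 65837400 + 101330568 = 223695433
Σ Rᵢ = 0 + 448 + 1490 + 2257 + 3474 = 7669
N̂ = 223695433 / 7669 ≈ 29168.8 → 29169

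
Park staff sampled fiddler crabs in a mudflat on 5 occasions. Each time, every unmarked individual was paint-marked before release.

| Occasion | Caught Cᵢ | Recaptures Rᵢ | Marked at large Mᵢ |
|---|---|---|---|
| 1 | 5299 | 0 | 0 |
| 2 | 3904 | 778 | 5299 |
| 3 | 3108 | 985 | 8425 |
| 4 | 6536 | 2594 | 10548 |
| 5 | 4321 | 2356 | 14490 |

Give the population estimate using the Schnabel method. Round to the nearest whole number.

Σ MᵢCᵢ = 0·5299 + 5299·3904 + 8425·3108 + 10548·6536 + 14490·4321 = 0 + 20687296 + 26184900 + 68941728 + 62611290 = 178425214
Σ Rᵢ = 0 + 778 + 985 + 2594 + 2356 = 6713
N̂ = 178425214 / 6713 ≈ 26579.1 → 26579

N ≈ 26,579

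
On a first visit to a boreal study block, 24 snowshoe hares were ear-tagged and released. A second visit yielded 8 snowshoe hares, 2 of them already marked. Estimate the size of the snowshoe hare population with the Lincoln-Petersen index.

N = (24 × 8) / 2 = 192 / 2 = 96

N = 96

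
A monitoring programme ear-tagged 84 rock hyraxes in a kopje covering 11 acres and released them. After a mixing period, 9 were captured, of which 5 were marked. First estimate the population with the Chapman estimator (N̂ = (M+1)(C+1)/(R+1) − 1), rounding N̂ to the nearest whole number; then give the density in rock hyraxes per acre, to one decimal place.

density ≈ 12.8 rock hyraxes per acre

N̂ = 85·10/6 − 1 = 850/6 − 1 ≈ 140.7 → 141
Density = N̂ / area = 141 / 11 ≈ 12.82 → 12.8 per acre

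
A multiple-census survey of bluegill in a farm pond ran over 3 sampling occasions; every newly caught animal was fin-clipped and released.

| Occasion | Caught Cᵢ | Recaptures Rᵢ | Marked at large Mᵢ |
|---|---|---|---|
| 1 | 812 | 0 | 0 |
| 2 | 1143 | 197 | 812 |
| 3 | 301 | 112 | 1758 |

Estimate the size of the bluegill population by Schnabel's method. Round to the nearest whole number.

N ≈ 4716

Σ MᵢCᵢ = 0·812 + 812·1143 + 1758·301 = 0 + 928116 + 529158 = 1457274
Σ Rᵢ = 0 + 197 + 112 = 309
N̂ = 1457274 / 309 ≈ 4716.1 → 4716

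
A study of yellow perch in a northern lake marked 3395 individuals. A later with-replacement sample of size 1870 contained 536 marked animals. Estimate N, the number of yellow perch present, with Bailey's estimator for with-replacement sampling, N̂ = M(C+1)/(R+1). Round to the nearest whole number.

N̂ = 3395·(1870+1)/(536+1) = 3395·1871/537 = 6352045/537 ≈ 11828.8 → 11829

N ≈ 11,829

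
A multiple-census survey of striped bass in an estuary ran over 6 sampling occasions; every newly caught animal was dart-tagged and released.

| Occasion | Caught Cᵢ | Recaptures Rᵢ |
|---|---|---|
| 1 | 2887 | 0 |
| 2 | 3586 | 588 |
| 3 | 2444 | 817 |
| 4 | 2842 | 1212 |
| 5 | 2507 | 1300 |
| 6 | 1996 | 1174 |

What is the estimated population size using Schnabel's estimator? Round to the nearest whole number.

Marked at large before each occasion: Mᵢ = Σⱼ<ᵢ (Cⱼ − Rⱼ) → M1=0, M2=2887, M3=5885, M4=7512, M5=9142, M6=10349
Σ MᵢCᵢ = 0·2887 + 2887·3586 + 5885·2444 + 7512·2842 + 9142·2507 + 10349·1996 = 0 + 10352782 + 14382940 + 21349104 + 22918994 + 20656604 = 89660424
Σ Rᵢ = 0 + 588 + 817 + 1212 + 1300 + 1174 = 5091
N̂ = 89660424 / 5091 ≈ 17611.6 → 17612

N ≈ 17,612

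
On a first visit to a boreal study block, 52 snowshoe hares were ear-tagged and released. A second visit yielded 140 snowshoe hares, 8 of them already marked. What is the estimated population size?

N = 910

N = (52 × 140) / 8 = 7280 / 8 = 910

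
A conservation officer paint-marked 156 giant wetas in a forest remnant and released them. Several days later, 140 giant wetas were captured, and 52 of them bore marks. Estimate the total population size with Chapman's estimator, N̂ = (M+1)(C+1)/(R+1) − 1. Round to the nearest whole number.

N̂ = (156+1)(140+1)/(52+1) − 1 = 157·141/53 − 1
= 22137/53 − 1 ≈ 417.7 − 1 ≈ 416.7 → 417

N ≈ 417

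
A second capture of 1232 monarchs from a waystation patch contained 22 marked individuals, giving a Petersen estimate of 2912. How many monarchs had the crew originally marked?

M = 52

From N = M·C/R: M = N·R / C = 2912·22 / 1232 = 64064 / 1232 = 52.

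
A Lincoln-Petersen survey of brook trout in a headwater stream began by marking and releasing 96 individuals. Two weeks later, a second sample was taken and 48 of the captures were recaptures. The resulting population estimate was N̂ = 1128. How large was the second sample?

From N = M·C/R: C = N·R / M = 1128·48 / 96 = 54144 / 96 = 564.

C = 564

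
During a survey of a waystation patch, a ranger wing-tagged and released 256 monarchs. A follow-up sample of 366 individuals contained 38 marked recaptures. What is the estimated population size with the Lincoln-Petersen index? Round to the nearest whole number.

N ≈ 2466

N = (256 × 366) / 38 = 93696 / 38 ≈ 2465.7 → 2466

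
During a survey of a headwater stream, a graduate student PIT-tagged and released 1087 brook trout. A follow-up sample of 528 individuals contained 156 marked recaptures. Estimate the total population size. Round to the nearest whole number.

N ≈ 3679

N = (1087 × 528) / 156 = 573936 / 156 ≈ 3679.1 → 3679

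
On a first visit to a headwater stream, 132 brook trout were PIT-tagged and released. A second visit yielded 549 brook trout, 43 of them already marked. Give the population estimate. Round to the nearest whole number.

N ≈ 1685

Lincoln-Petersen assumes M/N = R/C, so N = M·C / R.
N = (132 × 549) / 43 = 72468 / 43 ≈ 1685.3 → 1685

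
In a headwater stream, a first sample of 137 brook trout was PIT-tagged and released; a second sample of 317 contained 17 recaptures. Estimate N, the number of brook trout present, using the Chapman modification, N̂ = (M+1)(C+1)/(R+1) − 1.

N = 2437

N̂ = (137+1)(317+1)/(17+1) − 1 = 138·318/18 − 1
= 43884/18 − 1 = 2438 − 1 = 2437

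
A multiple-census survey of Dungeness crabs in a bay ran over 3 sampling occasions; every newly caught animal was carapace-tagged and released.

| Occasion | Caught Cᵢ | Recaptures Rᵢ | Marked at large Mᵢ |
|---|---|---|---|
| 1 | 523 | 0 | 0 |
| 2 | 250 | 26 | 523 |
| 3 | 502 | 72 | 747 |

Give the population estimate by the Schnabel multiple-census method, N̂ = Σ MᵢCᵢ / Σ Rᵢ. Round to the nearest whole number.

Σ MᵢCᵢ = 0·523 + 523·250 + 747·502 = 0 + 130750 + 374994 = 505744
Σ Rᵢ = 0 + 26 + 72 = 98
N̂ = 505744 / 98 ≈ 5160.7 → 5161

N ≈ 5161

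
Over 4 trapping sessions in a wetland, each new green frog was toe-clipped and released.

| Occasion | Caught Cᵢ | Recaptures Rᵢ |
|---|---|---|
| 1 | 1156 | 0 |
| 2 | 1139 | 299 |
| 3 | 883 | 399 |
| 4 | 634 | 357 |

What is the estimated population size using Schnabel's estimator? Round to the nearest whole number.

N ≈ 4409

Marked at large before each occasion: Mᵢ = Σⱼ<ᵢ (Cⱼ − Rⱼ) → M1=0, M2=1156, M3=1996, M4=2480
Σ MᵢCᵢ = 0·1156 + 1156·1139 + 1996·883 + 2480·634 = 0 + 1316684 + 1762468 + 1572320 = 4651472
Σ Rᵢ = 0 + 299 + 399 + 357 = 1055
N̂ = 4651472 / 1055 ≈ 4409.0 → 4409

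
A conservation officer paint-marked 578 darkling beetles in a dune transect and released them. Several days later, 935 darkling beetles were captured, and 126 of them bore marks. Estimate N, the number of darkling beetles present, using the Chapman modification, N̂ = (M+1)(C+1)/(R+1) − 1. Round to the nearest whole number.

N̂ = (578+1)(935+1)/(126+1) − 1 = 579·936/127 − 1
= 541944/127 − 1 ≈ 4267.3 − 1 ≈ 4266.3 → 4266

N ≈ 4266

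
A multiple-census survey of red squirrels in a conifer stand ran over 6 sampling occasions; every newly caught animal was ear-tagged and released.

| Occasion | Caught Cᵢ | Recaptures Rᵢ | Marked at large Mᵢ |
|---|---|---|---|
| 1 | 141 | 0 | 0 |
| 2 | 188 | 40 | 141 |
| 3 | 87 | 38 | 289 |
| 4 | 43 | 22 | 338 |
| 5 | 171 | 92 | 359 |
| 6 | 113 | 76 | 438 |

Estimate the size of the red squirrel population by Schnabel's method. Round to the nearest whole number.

Σ MᵢCᵢ = 0·141 + 141·188 + 289·87 + 338·43 + 359·171 + 438·113 = 0 + 26508 + 25143 + 14534 + 61389 + 49494 = 177068
Σ Rᵢ = 0 + 40 + 38 + 22 + 92 + 76 = 268
N̂ = 177068 / 268 ≈ 660.7 → 661

N ≈ 661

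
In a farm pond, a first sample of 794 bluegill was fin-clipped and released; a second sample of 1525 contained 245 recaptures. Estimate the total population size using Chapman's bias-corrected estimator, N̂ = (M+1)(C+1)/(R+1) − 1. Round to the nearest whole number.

N̂ = (794+1)(1525+1)/(245+1) − 1 = 795·1526/246 − 1
= 1213170/246 − 1 ≈ 4931.6 − 1 ≈ 4930.6 → 4931

N ≈ 4931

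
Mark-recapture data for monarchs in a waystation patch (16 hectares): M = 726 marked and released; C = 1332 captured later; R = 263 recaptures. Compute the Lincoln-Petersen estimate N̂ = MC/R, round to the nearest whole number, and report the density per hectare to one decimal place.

N̂ = 726·1332/263 = 967032/263 ≈ 3676.9 → 3677
Density = N̂ / area = 3677 / 16 ≈ 229.81 → 229.8 per hectare

density ≈ 229.8 monarchs per hectare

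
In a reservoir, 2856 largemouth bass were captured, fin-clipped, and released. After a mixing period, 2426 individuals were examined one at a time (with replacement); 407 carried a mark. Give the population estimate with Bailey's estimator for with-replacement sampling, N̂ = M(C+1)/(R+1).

N = 16,989

N̂ = 2856·(2426+1)/(407+1) = 2856·2427/408 = 6931512/408 = 16989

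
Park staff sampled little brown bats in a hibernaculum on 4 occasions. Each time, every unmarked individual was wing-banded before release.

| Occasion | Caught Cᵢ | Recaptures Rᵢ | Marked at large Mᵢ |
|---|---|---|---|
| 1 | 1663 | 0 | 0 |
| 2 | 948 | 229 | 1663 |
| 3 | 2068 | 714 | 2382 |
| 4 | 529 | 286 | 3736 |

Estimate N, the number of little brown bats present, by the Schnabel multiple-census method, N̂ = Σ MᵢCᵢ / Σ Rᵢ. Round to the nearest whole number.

N ≈ 6899

Σ MᵢCᵢ = 0·1663 + 1663·948 + 2382·2068 + 3736·529 = 0 + 1576524 + 4925976 + 1976344 = 8478844
Σ Rᵢ = 0 + 229 + 714 + 286 = 1229
N̂ = 8478844 / 1229 ≈ 6899.0 → 6899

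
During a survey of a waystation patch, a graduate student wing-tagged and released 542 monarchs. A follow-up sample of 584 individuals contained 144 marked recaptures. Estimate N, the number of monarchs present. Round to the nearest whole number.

N = (542 × 584) / 144 = 316528 / 144 ≈ 2198.1 → 2198

N ≈ 2198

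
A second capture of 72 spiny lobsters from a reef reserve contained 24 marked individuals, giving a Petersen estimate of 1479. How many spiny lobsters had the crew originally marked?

From N = M·C/R: M = N·R / C = 1479·24 / 72 = 35496 / 72 = 493.

M = 493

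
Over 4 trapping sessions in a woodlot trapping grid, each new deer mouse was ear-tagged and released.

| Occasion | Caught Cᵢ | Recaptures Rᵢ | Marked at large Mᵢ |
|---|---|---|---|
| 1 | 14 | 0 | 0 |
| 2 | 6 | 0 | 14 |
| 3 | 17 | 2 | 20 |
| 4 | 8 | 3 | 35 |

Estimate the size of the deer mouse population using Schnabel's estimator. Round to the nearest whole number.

N ≈ 141

Σ MᵢCᵢ = 0·14 + 14·6 + 20·17 + 35·8 = 0 + 84 + 340 + 280 = 704
Σ Rᵢ = 0 + 0 + 2 + 3 = 5
N̂ = 704 / 5 ≈ 140.8 → 141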